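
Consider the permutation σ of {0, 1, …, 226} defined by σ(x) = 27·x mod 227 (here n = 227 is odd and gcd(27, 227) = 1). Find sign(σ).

+1

Trace 43: π^k(43) = [43, 26, 21, 113, 100, 203, 33] for k=0..6.
The orbit structure of x ↦ 27x mod 227: 3 orbits of sizes [113, 113, 1].
With 3 cycles on 227 points, sign = (−1)^{227−3} = +1.
(27|227)_J = +1 (Zolotarev's lemma cross-check).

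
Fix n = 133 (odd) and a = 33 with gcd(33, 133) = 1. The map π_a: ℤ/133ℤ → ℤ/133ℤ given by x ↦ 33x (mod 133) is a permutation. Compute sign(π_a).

+1

Start at x=100: 100 → 108 → 106 → 40 → 123 → 69 → 16 → … (one orbit).
9 cycles of lengths [18, 18, 18, 18, 18, 18, 18, 6, 1].
133 − 9 = 124 transpositions; sign(π) = (−1)^124 = +1.
Zolotarev: (33|133) = +1, matching the cycle-count sign.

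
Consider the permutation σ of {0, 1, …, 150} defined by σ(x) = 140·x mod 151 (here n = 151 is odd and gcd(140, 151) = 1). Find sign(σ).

Start at x=42: 42 → 142 → 99 → 119 → 50 → 54 → 10 → … (one orbit).
2 cycles of lengths [150, 1].
n − c = 151 − 2 = 149; sign = (−1)^149 = -1.
Check: (140/151) = -1 by Zolotarev.

-1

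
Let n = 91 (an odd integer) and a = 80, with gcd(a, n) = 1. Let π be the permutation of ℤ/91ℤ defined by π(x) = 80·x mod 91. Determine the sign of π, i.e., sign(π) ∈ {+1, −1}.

+1

Trace 83: π^k(83) = [83, 88, 33, 1, 80, 30, 34] for k=0..6.
Cycle lengths of π_80 on ℤ/91ℤ: [12, 12, 12, 12, 12, 12, 12, 6, 1]; 9 cycles in total.
9 cycles on 91: each ℓ→(−1)^(ℓ−1), product (−1)^82 = +1.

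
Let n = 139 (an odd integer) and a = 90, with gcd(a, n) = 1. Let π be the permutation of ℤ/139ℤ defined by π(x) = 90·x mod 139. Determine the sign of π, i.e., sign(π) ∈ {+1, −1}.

Start at x=126: 126 → 81 → 62 → 20 → 132 → 65 → 12 → … (one orbit).
Cycle lengths of π_90 on ℤ/139ℤ: [138, 1]; 2 cycles in total.
139 − 2 = 137 transpositions; sign(π) = (−1)^137 = -1.

-1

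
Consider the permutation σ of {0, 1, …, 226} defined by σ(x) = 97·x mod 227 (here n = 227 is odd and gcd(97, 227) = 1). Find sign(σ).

Orbit of 190 under x↦97x: [190, 43, 85, 73, 44, 182, 175]… (length divides ord_227(97)).
The orbit structure of x ↦ 97x mod 227: 3 orbits of sizes [113, 113, 1].
n − c = 227 − 3 = 224; sign = (−1)^224 = +1.

+1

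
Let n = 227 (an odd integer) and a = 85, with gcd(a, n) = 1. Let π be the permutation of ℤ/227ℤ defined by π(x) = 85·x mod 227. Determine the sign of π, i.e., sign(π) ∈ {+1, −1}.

Start at x=161: 161 → 65 → 77 → 189 → 175 → 120 → 212 → … (one orbit).
Decompose π into cycles: lengths [113, 113, 1] (3 cycles, including the fixed point 0).
sign(π) = (−1)^{n − #cycles} = (−1)^{227−3} = (−1)^224 = +1.
Check: (85/227) = +1 by Zolotarev.

+1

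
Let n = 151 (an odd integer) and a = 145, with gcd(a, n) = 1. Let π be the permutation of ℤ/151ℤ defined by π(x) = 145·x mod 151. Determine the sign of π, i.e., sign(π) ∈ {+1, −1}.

+1

Start at x=25: 25 → 1 → 145 → 36 → 86 → 88 → 76 → … (one orbit).
π_145 has 3 disjoint cycles with lengths [75, 75, 1] on {0,…,150}.
Σ(ℓ_i−1) = 151−3 = 148; sign = (−1)^148 = +1.
(145|151)_J = +1 (Zolotarev's lemma cross-check).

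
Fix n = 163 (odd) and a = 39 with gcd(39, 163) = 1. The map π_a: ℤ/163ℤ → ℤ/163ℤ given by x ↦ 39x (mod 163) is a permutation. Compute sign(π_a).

Start at x=104: 104 → 144 → 74 → 115 → 84 → 16 → 135 → … (one orbit).
Decompose π into cycles: lengths [81, 81, 1] (3 cycles, including the fixed point 0).
sign(π) = (−1)^{n − #cycles} = (−1)^{163−3} = (−1)^160 = +1.

+1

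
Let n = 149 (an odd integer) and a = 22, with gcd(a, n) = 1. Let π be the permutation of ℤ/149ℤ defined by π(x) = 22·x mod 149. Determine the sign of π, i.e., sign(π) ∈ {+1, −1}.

Trace 63: π^k(63) = [63, 45, 96, 26, 125, 68, 6] for k=0..6.
Cycle lengths of π_22 on ℤ/149ℤ: [74, 74, 1]; 3 cycles in total.
Σ(ℓ_i−1) = 149−3 = 146; sign = (−1)^146 = +1.
Check: (22/149) = +1 by Zolotarev.

+1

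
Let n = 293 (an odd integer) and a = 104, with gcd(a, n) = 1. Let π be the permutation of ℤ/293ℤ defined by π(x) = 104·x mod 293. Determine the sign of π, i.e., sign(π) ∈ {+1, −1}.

Start at x=267: 267 → 226 → 64 → 210 → 158 → 24 → 152 → … (one orbit).
Decompose π into cycles: lengths [146, 146, 1] (3 cycles, including the fixed point 0).
Σ(ℓ_i−1) = 293−3 = 290; sign = (−1)^290 = +1.
Via Zolotarev, sign(π_{104}) = (104|293) = +1.

+1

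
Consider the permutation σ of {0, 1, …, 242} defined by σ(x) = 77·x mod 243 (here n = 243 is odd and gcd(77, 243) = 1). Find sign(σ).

Start at x=127: 127 → 59 → 169 → 134 → 112 → 119 → 172 → … (one orbit).
Cycle lengths of π_77 on ℤ/243ℤ: [162, 54, 18, 6, 2, 1]; 6 cycles in total.
n − c = 243 − 6 = 237; sign = (−1)^237 = -1.
The Jacobi symbol (77|243) = -1 (Zolotarev) agrees.

-1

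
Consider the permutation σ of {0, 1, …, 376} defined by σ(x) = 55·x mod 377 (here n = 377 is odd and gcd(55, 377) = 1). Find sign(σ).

-1

Trace 250: π^k(250) = [250, 178, 365, 94, 269, 92, 159] for k=0..6.
π_55 has 10 disjoint cycles with lengths [84, 84, 84, 84, 28, 3, 3, 3, 3, 1] on {0,…,376}.
Σ(ℓ_i−1) = 377−10 = 367; sign = (−1)^367 = -1.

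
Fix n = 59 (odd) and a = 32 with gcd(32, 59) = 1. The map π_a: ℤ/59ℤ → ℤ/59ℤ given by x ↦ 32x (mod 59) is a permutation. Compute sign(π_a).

-1

Start at x=12: 12 → 30 → 16 → 40 → 41 → 14 → 35 → … (one orbit).
2 cycles of lengths [58, 1].
With 2 cycles on 59 points, sign = (−1)^{59−2} = -1.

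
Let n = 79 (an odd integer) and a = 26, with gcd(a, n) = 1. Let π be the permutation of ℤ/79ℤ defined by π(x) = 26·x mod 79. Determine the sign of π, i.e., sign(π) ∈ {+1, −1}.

Trace 22: π^k(22) = [22, 19, 20, 46, 11, 49, 10] for k=0..6.
Cycle type of π: 39×2 + 1; total 3 cycles.
With 3 cycles on 79 points, sign = (−1)^{79−3} = +1.

+1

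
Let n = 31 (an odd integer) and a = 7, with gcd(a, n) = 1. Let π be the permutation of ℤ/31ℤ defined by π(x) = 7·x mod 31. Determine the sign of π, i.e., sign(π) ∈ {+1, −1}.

Start at x=9: 9 → 1 → 7 → 18 → 2 → 14 → 5 → … (one orbit).
Cycle type of π: 15×2 + 1; total 3 cycles.
31 − 3 = 28 transpositions; sign(π) = (−1)^28 = +1.
Via Zolotarev, sign(π_{7}) = (7|31) = +1.

+1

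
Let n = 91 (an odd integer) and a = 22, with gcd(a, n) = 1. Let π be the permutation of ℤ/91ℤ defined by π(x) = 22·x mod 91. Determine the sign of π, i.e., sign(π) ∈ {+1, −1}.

Start at x=29: 29 → 1 → 22 → 29 (one orbit).
Cycle lengths of π_22 on ℤ/91ℤ: [3, 3, 3, 3, 3, 3, 3, 3, 3, 3, 3, 3, 3, 3, 3, 3, 3, 3, 3, 3, 3, 3, 3, 3, 3, 3, 3, 3, 1, 1, 1, 1, 1, 1, 1]; 35 cycles in total.
With 35 cycles on 91 points, sign = (−1)^{91−35} = +1.
(22|91)_J = +1 (Zolotarev's lemma cross-check).

+1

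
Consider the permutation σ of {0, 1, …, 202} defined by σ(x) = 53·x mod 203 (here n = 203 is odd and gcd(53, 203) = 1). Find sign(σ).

Trace 23: π^k(23) = [23, 1, 53, 170, 78, 74, 65] for k=0..6.
The orbit structure of x ↦ 53x mod 203: 15 orbits of sizes [21, 21, 21, 21, 21, 21, 21, 21, 7, 7, 7, 7, 3, 3, 1].
Σ(ℓ_i−1) = 203−15 = 188; sign = (−1)^188 = +1.
Via Zolotarev, sign(π_{53}) = (53|203) = +1.

+1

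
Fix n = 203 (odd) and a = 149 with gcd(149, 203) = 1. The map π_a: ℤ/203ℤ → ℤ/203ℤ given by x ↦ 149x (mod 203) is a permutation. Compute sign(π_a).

Trace 123: π^k(123) = [123, 57, 170, 158, 197, 121, 165] for k=0..6.
Cycle lengths of π_149 on ℤ/203ℤ: [42, 42, 42, 42, 14, 14, 3, 3, 1]; 9 cycles in total.
203 − 9 = 194 transpositions; sign(π) = (−1)^194 = +1.

+1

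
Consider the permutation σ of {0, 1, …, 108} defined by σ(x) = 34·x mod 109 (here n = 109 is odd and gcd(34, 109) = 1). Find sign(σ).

+1

Start at x=93: 93 → 1 → 34 → 66 → 64 → 105 → 82 → … (one orbit).
Decompose π into cycles: lengths [18, 18, 18, 18, 18, 18, 1] (7 cycles, including the fixed point 0).
Σ(ℓ_i−1) = 109−7 = 102; sign = (−1)^102 = +1.
Zolotarev: (34|109) = +1, matching the cycle-count sign.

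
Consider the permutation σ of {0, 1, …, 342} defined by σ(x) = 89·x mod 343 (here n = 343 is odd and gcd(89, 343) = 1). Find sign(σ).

Start at x=286: 286 → 72 → 234 → 246 → 285 → 326 → 202 → … (one orbit).
π_89 has 4 disjoint cycles with lengths [294, 42, 6, 1] on {0,…,342}.
Σ(ℓ_i−1) = 343−4 = 339; sign = (−1)^339 = -1.

-1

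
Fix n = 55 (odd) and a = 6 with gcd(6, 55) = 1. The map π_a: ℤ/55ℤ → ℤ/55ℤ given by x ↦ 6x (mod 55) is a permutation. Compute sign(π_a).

-1

Start at x=21: 21 → 16 → 41 → 26 → 46 → 1 → 6 → … (one orbit).
Cycle type of π: 10×5 + 1×5; total 10 cycles.
10 cycles on 55: each ℓ→(−1)^(ℓ−1), product (−1)^45 = -1.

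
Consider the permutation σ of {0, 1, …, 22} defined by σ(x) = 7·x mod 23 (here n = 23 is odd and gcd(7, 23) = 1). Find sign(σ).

Trace 19: π^k(19) = [19, 18, 11, 8, 10, 1, 7] for k=0..6.
π_7 has 2 disjoint cycles with lengths [22, 1] on {0,…,22}.
n − c = 23 − 2 = 21; sign = (−1)^21 = -1.

-1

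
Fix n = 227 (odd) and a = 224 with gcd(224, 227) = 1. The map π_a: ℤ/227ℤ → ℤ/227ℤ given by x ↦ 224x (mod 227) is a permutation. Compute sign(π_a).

-1

Orbit of 99 under x↦224x: [99, 157, 210, 51, 74, 5, 212]… (length divides ord_227(224)).
Decompose π into cycles: lengths [226, 1] (2 cycles, including the fixed point 0).
227 − 2 = 225 transpositions; sign(π) = (−1)^225 = -1.
The Jacobi symbol (224|227) = -1 (Zolotarev) agrees.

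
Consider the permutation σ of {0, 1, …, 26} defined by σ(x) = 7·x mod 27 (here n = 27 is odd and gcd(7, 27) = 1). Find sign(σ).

Trace 19: π^k(19) = [19, 25, 13, 10, 16, 4, 1] for k=0..6.
The orbit structure of x ↦ 7x mod 27: 7 orbits of sizes [9, 9, 3, 3, 1, 1, 1].
n − c = 27 − 7 = 20; sign = (−1)^20 = +1.
The Jacobi symbol (7|27) = +1 (Zolotarev) agrees.

+1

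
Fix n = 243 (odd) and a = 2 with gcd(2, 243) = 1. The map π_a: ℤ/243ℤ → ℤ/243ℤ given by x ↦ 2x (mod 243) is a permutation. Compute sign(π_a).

-1

Trace 181: π^k(181) = [181, 119, 238, 233, 223, 203, 163] for k=0..6.
Cycle type of π: 162 + 54 + 18 + 6 + 2 + 1; total 6 cycles.
n − c = 243 − 6 = 237; sign = (−1)^237 = -1.
Check: (2/243) = -1 by Zolotarev.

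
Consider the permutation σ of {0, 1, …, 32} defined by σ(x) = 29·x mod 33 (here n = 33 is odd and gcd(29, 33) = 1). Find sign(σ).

+1

Orbit of 4 under x↦29x: [4, 17, 31, 8, 1, 29, 16]… (length divides ord_33(29)).
Decompose π into cycles: lengths [10, 10, 10, 2, 1] (5 cycles, including the fixed point 0).
sign(π) = (−1)^{n − #cycles} = (−1)^{33−5} = (−1)^28 = +1.
Via Zolotarev, sign(π_{29}) = (29|33) = +1.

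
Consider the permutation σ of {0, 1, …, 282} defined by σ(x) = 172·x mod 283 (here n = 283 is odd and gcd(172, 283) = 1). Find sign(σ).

Trace 207: π^k(207) = [207, 229, 51, 282, 111, 131, 175] for k=0..6.
The orbit structure of x ↦ 172x mod 283: 4 orbits of sizes [94, 94, 94, 1].
n − c = 283 − 4 = 279; sign = (−1)^279 = -1.
(172|283)_J = -1 (Zolotarev's lemma cross-check).

-1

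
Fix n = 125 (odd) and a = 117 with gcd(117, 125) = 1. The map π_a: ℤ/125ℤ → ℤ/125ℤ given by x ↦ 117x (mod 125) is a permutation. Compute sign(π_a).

-1

Start at x=71: 71 → 57 → 44 → 23 → 66 → 97 → 99 → … (one orbit).
Cycle type of π: 100 + 20 + 4 + 1; total 4 cycles.
With 4 cycles on 125 points, sign = (−1)^{125−4} = -1.
Via Zolotarev, sign(π_{117}) = (117|125) = -1.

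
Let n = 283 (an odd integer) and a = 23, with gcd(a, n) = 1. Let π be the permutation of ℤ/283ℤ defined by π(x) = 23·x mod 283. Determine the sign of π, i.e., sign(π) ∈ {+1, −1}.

+1

Trace 44: π^k(44) = [44, 163, 70, 195, 240, 143, 176] for k=0..6.
π_23 has 3 disjoint cycles with lengths [141, 141, 1] on {0,…,282}.
sign(π) = (−1)^{n − #cycles} = (−1)^{283−3} = (−1)^280 = +1.
The Jacobi symbol (23|283) = +1 (Zolotarev) agrees.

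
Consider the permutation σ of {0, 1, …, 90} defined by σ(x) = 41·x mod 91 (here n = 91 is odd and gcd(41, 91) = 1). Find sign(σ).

+1

Orbit of 1 under x↦41x: [1, 41, 43, 34, 29, 6, 64]… (length divides ord_91(41)).
Decompose π into cycles: lengths [12, 12, 12, 12, 12, 12, 12, 2, 2, 2, 1] (11 cycles, including the fixed point 0).
n − c = 91 − 11 = 80; sign = (−1)^80 = +1.
(41|91)_J = +1 (Zolotarev's lemma cross-check).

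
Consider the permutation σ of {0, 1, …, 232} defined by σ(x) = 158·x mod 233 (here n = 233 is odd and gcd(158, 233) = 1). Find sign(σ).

-1

Start at x=130: 130 → 36 → 96 → 23 → 139 → 60 → 160 → … (one orbit).
π_158 has 2 disjoint cycles with lengths [232, 1] on {0,…,232}.
sign(π) = (−1)^{n − #cycles} = (−1)^{233−2} = (−1)^231 = -1.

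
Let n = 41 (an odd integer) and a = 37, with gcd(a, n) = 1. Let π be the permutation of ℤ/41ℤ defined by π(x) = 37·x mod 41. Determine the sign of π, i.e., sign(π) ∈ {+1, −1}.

+1

Start at x=18: 18 → 10 → 1 → 37 → 16 → 18 (one orbit).
The orbit structure of x ↦ 37x mod 41: 9 orbits of sizes [5, 5, 5, 5, 5, 5, 5, 5, 1].
sign(π) = (−1)^{n − #cycles} = (−1)^{41−9} = (−1)^32 = +1.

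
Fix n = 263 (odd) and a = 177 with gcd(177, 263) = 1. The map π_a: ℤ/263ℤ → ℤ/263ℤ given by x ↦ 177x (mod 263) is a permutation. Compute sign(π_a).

Start at x=131: 131 → 43 → 247 → 61 → 14 → 111 → 185 → … (one orbit).
Cycle lengths of π_177 on ℤ/263ℤ: [262, 1]; 2 cycles in total.
263 − 2 = 261 transpositions; sign(π) = (−1)^261 = -1.

-1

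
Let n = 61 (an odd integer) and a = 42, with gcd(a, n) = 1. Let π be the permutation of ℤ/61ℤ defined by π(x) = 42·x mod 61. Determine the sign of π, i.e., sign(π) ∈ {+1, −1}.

+1

Trace 47: π^k(47) = [47, 22, 9, 12, 16, 1, 42] for k=0..6.
5 cycles of lengths [15, 15, 15, 15, 1].
With 5 cycles on 61 points, sign = (−1)^{61−5} = +1.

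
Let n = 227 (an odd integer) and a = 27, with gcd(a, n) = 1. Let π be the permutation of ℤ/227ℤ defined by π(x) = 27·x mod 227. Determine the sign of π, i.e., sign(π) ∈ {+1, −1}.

+1

Start at x=82: 82 → 171 → 77 → 36 → 64 → 139 → 121 → … (one orbit).
Cycle lengths of π_27 on ℤ/227ℤ: [113, 113, 1]; 3 cycles in total.
n − c = 227 − 3 = 224; sign = (−1)^224 = +1.
Via Zolotarev, sign(π_{27}) = (27|227) = +1.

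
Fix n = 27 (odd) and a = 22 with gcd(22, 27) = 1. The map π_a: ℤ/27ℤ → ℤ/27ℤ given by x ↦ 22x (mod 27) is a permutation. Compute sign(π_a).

Start at x=25: 25 → 10 → 4 → 7 → 19 → 13 → 16 → … (one orbit).
π_22 has 7 disjoint cycles with lengths [9, 9, 3, 3, 1, 1, 1] on {0,…,26}.
With 7 cycles on 27 points, sign = (−1)^{27−7} = +1.

+1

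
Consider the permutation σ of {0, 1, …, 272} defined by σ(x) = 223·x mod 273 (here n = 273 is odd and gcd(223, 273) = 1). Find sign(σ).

+1

Trace 202: π^k(202) = [202, 1, 223, 43, 34, 211, 97] for k=0..6.
Decompose π into cycles: lengths [12, 12, 12, 12, 12, 12, 12, 12, 12, 12, 12, 12, 12, 12, 12, 12, 12, 12, 12, 12, 12, 2, 2, 2, 2, 2, 2, 2, 2, 2, 1, 1, 1] (33 cycles, including the fixed point 0).
sign(π) = (−1)^{n − #cycles} = (−1)^{273−33} = (−1)^240 = +1.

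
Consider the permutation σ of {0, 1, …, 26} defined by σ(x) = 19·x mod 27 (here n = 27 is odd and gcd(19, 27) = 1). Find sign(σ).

+1

Orbit of 19 under x↦19x: [19, 10, 1]… (length divides ord_27(19)).
Decompose π into cycles: lengths [3, 3, 3, 3, 3, 3, 1, 1, 1, 1, 1, 1, 1, 1, 1] (15 cycles, including the fixed point 0).
n − c = 27 − 15 = 12; sign = (−1)^12 = +1.
The Jacobi symbol (19|27) = +1 (Zolotarev) agrees.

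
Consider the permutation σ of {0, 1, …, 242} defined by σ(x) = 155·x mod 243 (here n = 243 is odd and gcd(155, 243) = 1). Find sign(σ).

Orbit of 152 under x↦155x: [152, 232, 239, 109, 128, 157, 35]… (length divides ord_243(155)).
6 cycles of lengths [162, 54, 18, 6, 2, 1].
243 − 6 = 237 transpositions; sign(π) = (−1)^237 = -1.
Check: (155/243) = -1 by Zolotarev.

-1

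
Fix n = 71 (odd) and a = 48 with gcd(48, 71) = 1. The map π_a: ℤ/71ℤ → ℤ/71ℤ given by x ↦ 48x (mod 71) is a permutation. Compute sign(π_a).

Trace 48: π^k(48) = [48, 32, 45, 30, 20, 37, 1] for k=0..6.
π_48 has 11 disjoint cycles with lengths [7, 7, 7, 7, 7, 7, 7, 7, 7, 7, 1] on {0,…,70}.
With 11 cycles on 71 points, sign = (−1)^{71−11} = +1.

+1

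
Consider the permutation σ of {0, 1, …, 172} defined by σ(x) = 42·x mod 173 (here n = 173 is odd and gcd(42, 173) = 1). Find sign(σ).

Trace 26: π^k(26) = [26, 54, 19, 106, 127, 144, 166] for k=0..6.
2 cycles of lengths [172, 1].
n − c = 173 − 2 = 171; sign = (−1)^171 = -1.
Via Zolotarev, sign(π_{42}) = (42|173) = -1.

-1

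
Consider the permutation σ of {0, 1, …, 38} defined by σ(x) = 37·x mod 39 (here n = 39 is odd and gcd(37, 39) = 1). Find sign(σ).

-1

Trace 16: π^k(16) = [16, 7, 25, 28, 22, 34, 10] for k=0..6.
Decompose π into cycles: lengths [12, 12, 12, 1, 1, 1] (6 cycles, including the fixed point 0).
6 cycles on 39: each ℓ→(−1)^(ℓ−1), product (−1)^33 = -1.
Check: (37/39) = -1 by Zolotarev.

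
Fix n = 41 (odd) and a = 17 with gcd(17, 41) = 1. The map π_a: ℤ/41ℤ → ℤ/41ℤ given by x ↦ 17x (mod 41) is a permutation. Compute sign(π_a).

-1

Orbit of 22 under x↦17x: [22, 5, 3, 10, 6, 20, 12]… (length divides ord_41(17)).
Decompose π into cycles: lengths [40, 1] (2 cycles, including the fixed point 0).
sign(π) = (−1)^{n − #cycles} = (−1)^{41−2} = (−1)^39 = -1.
(17|41)_J = -1 (Zolotarev's lemma cross-check).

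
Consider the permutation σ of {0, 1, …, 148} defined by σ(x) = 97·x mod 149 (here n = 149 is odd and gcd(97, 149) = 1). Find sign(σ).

-1

Trace 106: π^k(106) = [106, 1, 97, 22, 48, 37, 13] for k=0..6.
Decompose π into cycles: lengths [148, 1] (2 cycles, including the fixed point 0).
2 cycles on 149: each ℓ→(−1)^(ℓ−1), product (−1)^147 = -1.
Via Zolotarev, sign(π_{97}) = (97|149) = -1.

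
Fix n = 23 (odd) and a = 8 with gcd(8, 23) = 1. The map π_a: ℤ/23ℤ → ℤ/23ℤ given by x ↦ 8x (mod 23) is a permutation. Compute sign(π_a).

Orbit of 3 under x↦8x: [3, 1, 8, 18, 6, 2, 16]… (length divides ord_23(8)).
The orbit structure of x ↦ 8x mod 23: 3 orbits of sizes [11, 11, 1].
3 cycles on 23: each ℓ→(−1)^(ℓ−1), product (−1)^20 = +1.

+1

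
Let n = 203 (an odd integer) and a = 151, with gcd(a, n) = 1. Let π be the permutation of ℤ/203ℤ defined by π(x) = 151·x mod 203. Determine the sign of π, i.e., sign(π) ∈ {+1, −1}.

+1

Trace 169: π^k(169) = [169, 144, 23, 22, 74, 9, 141] for k=0..6.
The orbit structure of x ↦ 151x mod 203: 9 orbits of sizes [42, 42, 42, 42, 14, 14, 3, 3, 1].
sign(π) = (−1)^{n − #cycles} = (−1)^{203−9} = (−1)^194 = +1.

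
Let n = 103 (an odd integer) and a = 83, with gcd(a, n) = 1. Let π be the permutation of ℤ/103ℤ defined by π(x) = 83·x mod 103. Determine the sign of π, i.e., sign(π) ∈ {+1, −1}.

+1

Orbit of 28 under x↦83x: [28, 58, 76, 25, 15, 9, 26]… (length divides ord_103(83)).
3 cycles of lengths [51, 51, 1].
Σ(ℓ_i−1) = 103−3 = 100; sign = (−1)^100 = +1.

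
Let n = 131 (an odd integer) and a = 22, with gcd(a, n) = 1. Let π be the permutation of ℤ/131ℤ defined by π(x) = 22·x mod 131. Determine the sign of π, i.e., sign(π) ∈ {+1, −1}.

Trace 69: π^k(69) = [69, 77, 122, 64, 98, 60, 10] for k=0..6.
Cycle lengths of π_22 on ℤ/131ℤ: [130, 1]; 2 cycles in total.
n − c = 131 − 2 = 129; sign = (−1)^129 = -1.
Via Zolotarev, sign(π_{22}) = (22|131) = -1.

-1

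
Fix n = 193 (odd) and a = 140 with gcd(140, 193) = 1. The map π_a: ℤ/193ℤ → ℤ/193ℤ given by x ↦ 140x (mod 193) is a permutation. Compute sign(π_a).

Orbit of 184 under x↦140x: [184, 91, 2, 87, 21, 45, 124]… (length divides ord_193(140)).
Cycle lengths of π_140 on ℤ/193ℤ: [192, 1]; 2 cycles in total.
193 − 2 = 191 transpositions; sign(π) = (−1)^191 = -1.
Zolotarev: (140|193) = -1, matching the cycle-count sign.

-1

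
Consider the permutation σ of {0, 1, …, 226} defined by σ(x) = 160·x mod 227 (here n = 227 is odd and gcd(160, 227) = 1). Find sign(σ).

Trace 82: π^k(82) = [82, 181, 131, 76, 129, 210, 4] for k=0..6.
3 cycles of lengths [113, 113, 1].
With 3 cycles on 227 points, sign = (−1)^{227−3} = +1.
(160|227)_J = +1 (Zolotarev's lemma cross-check).

+1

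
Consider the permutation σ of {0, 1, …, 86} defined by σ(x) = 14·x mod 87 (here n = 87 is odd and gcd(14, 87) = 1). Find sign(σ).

Orbit of 41 under x↦14x: [41, 52, 32, 13, 8, 25, 2]… (length divides ord_87(14)).
5 cycles of lengths [28, 28, 28, 2, 1].
n − c = 87 − 5 = 82; sign = (−1)^82 = +1.

+1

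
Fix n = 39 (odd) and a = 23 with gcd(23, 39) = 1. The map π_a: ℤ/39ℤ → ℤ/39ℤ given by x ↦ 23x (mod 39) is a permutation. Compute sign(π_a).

Orbit of 22 under x↦23x: [22, 38, 16, 17, 1, 23]… (length divides ord_39(23)).
8 cycles of lengths [6, 6, 6, 6, 6, 6, 2, 1].
8 cycles on 39: each ℓ→(−1)^(ℓ−1), product (−1)^31 = -1.
Zolotarev: (23|39) = -1, matching the cycle-count sign.

-1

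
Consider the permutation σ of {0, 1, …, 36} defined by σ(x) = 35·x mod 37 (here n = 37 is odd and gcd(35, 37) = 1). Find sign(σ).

Trace 24: π^k(24) = [24, 26, 22, 30, 14, 9, 19] for k=0..6.
Cycle lengths of π_35 on ℤ/37ℤ: [36, 1]; 2 cycles in total.
sign(π) = (−1)^{n − #cycles} = (−1)^{37−2} = (−1)^35 = -1.

-1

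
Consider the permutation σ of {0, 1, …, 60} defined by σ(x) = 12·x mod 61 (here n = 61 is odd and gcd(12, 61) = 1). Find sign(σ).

Orbit of 58 under x↦12x: [58, 25, 56, 1, 12, 22, 20]… (length divides ord_61(12)).
Cycle lengths of π_12 on ℤ/61ℤ: [15, 15, 15, 15, 1]; 5 cycles in total.
n − c = 61 − 5 = 56; sign = (−1)^56 = +1.

+1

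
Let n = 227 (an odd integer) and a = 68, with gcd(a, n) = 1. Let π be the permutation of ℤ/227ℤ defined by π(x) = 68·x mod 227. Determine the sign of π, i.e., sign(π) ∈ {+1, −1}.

-1

Start at x=149: 149 → 144 → 31 → 65 → 107 → 12 → 135 → … (one orbit).
Decompose π into cycles: lengths [226, 1] (2 cycles, including the fixed point 0).
2 cycles on 227: each ℓ→(−1)^(ℓ−1), product (−1)^225 = -1.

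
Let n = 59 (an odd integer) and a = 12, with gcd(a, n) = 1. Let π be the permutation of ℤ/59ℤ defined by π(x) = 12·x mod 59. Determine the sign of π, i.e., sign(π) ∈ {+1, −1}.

+1

Trace 16: π^k(16) = [16, 15, 3, 36, 19, 51, 22] for k=0..6.
The orbit structure of x ↦ 12x mod 59: 3 orbits of sizes [29, 29, 1].
n − c = 59 − 3 = 56; sign = (−1)^56 = +1.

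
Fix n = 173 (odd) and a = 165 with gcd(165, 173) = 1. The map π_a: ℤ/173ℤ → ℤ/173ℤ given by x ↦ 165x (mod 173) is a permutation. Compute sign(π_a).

Trace 66: π^k(66) = [66, 164, 72, 116, 110, 158, 120] for k=0..6.
The orbit structure of x ↦ 165x mod 173: 2 orbits of sizes [172, 1].
Σ(ℓ_i−1) = 173−2 = 171; sign = (−1)^171 = -1.

-1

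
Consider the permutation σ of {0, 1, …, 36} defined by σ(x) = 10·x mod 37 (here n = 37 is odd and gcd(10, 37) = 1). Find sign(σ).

Start at x=10: 10 → 26 → 1 → 10 (one orbit).
Cycle lengths of π_10 on ℤ/37ℤ: [3, 3, 3, 3, 3, 3, 3, 3, 3, 3, 3, 3, 1]; 13 cycles in total.
37 − 13 = 24 transpositions; sign(π) = (−1)^24 = +1.
The Jacobi symbol (10|37) = +1 (Zolotarev) agrees.

+1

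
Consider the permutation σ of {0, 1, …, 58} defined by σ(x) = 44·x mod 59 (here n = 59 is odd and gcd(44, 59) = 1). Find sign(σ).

-1

Orbit of 11 under x↦44x: [11, 12, 56, 45, 33, 36, 50]… (length divides ord_59(44)).
Cycle lengths of π_44 on ℤ/59ℤ: [58, 1]; 2 cycles in total.
59 − 2 = 57 transpositions; sign(π) = (−1)^57 = -1.
Via Zolotarev, sign(π_{44}) = (44|59) = -1.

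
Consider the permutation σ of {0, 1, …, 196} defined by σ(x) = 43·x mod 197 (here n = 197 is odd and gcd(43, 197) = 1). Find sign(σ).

+1

Trace 10: π^k(10) = [10, 36, 169, 175, 39, 101, 9] for k=0..6.
Cycle type of π: 98×2 + 1; total 3 cycles.
3 cycles on 197: each ℓ→(−1)^(ℓ−1), product (−1)^194 = +1.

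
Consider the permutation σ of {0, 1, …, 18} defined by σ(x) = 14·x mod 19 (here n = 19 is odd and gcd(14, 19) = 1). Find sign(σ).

Trace 17: π^k(17) = [17, 10, 7, 3, 4, 18, 5] for k=0..6.
Cycle type of π: 18 + 1; total 2 cycles.
n − c = 19 − 2 = 17; sign = (−1)^17 = -1.
Zolotarev: (14|19) = -1, matching the cycle-count sign.

-1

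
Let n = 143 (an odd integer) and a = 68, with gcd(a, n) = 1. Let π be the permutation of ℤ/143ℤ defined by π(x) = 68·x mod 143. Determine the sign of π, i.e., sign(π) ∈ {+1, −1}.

Start at x=126: 126 → 131 → 42 → 139 → 14 → 94 → 100 → … (one orbit).
π_68 has 10 disjoint cycles with lengths [30, 30, 30, 30, 10, 3, 3, 3, 3, 1] on {0,…,142}.
sign(π) = (−1)^{n − #cycles} = (−1)^{143−10} = (−1)^133 = -1.
Check: (68/143) = -1 by Zolotarev.

-1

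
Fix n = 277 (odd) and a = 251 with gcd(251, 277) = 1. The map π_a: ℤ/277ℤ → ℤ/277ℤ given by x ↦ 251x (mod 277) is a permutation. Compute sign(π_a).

-1

Start at x=223: 223 → 19 → 60 → 102 → 118 → 256 → 269 → … (one orbit).
Decompose π into cycles: lengths [92, 92, 92, 1] (4 cycles, including the fixed point 0).
n − c = 277 − 4 = 273; sign = (−1)^273 = -1.
Zolotarev: (251|277) = -1, matching the cycle-count sign.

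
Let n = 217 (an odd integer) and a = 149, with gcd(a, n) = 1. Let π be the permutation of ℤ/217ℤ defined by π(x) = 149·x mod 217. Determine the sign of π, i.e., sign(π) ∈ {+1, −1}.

+1

Trace 67: π^k(67) = [67, 1, 149] for k=0..2.
Cycle lengths of π_149 on ℤ/217ℤ: [3, 3, 3, 3, 3, 3, 3, 3, 3, 3, 3, 3, 3, 3, 3, 3, 3, 3, 3, 3, 3, 3, 3, 3, 3, 3, 3, 3, 3, 3, 3, 3, 3, 3, 3, 3, 3, 3, 3, 3, 3, 3, 3, 3, 3, 3, 3, 3, 3, 3, 3, 3, 3, 3, 3, 3, 3, 3, 3, 3, 3, 3, 3, 3, 3, 3, 3, 3, 3, 3, 3, 3, 1]; 73 cycles in total.
sign(π) = (−1)^{n − #cycles} = (−1)^{217−73} = (−1)^144 = +1.
Zolotarev: (149|217) = +1, matching the cycle-count sign.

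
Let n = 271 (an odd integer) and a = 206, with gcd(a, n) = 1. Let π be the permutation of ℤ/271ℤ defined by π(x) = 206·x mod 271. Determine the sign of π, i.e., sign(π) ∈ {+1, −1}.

Start at x=206: 206 → 160 → 169 → 126 → 211 → 106 → 156 → … (one orbit).
The orbit structure of x ↦ 206x mod 271: 11 orbits of sizes [27, 27, 27, 27, 27, 27, 27, 27, 27, 27, 1].
11 cycles on 271: each ℓ→(−1)^(ℓ−1), product (−1)^260 = +1.

+1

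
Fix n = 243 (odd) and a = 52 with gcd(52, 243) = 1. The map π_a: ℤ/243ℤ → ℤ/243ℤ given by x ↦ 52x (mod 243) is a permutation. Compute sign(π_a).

Trace 43: π^k(43) = [43, 49, 118, 61, 13, 190, 160] for k=0..6.
Cycle lengths of π_52 on ℤ/243ℤ: [81, 81, 27, 27, 9, 9, 3, 3, 1, 1, 1]; 11 cycles in total.
11 cycles on 243: each ℓ→(−1)^(ℓ−1), product (−1)^232 = +1.
The Jacobi symbol (52|243) = +1 (Zolotarev) agrees.

+1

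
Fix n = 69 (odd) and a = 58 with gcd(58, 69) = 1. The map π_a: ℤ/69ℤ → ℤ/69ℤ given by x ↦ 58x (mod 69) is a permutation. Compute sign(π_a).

+1

Start at x=58: 58 → 52 → 49 → 13 → 64 → 55 → 16 → … (one orbit).
9 cycles of lengths [11, 11, 11, 11, 11, 11, 1, 1, 1].
69 − 9 = 60 transpositions; sign(π) = (−1)^60 = +1.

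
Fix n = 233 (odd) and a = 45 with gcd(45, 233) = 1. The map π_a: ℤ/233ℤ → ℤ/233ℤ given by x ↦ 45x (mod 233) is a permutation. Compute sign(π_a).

-1

Start at x=227: 227 → 196 → 199 → 101 → 118 → 184 → 125 → … (one orbit).
The orbit structure of x ↦ 45x mod 233: 2 orbits of sizes [232, 1].
233 − 2 = 231 transpositions; sign(π) = (−1)^231 = -1.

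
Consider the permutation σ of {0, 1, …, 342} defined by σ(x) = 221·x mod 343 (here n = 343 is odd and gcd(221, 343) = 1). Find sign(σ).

Start at x=240: 240 → 218 → 158 → 275 → 64 → 81 → 65 → … (one orbit).
Decompose π into cycles: lengths [147, 147, 21, 21, 3, 3, 1] (7 cycles, including the fixed point 0).
n − c = 343 − 7 = 336; sign = (−1)^336 = +1.
The Jacobi symbol (221|343) = +1 (Zolotarev) agrees.

+1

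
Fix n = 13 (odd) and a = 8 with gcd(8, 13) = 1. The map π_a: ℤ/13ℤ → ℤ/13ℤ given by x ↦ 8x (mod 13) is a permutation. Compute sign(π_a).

Orbit of 8 under x↦8x: [8, 12, 5, 1]… (length divides ord_13(8)).
π_8 has 4 disjoint cycles with lengths [4, 4, 4, 1] on {0,…,12}.
sign(π) = (−1)^{n − #cycles} = (−1)^{13−4} = (−1)^9 = -1.
The Jacobi symbol (8|13) = -1 (Zolotarev) agrees.

-1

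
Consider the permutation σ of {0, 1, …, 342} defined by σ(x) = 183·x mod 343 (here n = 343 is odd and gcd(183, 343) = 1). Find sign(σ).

+1

Orbit of 120 under x↦183x: [120, 8, 92, 29, 162, 148, 330]… (length divides ord_343(183)).
Decompose π into cycles: lengths [49, 49, 49, 49, 49, 49, 7, 7, 7, 7, 7, 7, 1, 1, 1, 1, 1, 1, 1] (19 cycles, including the fixed point 0).
With 19 cycles on 343 points, sign = (−1)^{343−19} = +1.
Via Zolotarev, sign(π_{183}) = (183|343) = +1.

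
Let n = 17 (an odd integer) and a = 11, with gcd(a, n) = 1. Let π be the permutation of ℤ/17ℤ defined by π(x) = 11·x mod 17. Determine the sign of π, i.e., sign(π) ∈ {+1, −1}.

-1

Trace 7: π^k(7) = [7, 9, 14, 1, 11, 2, 5] for k=0..6.
π_11 has 2 disjoint cycles with lengths [16, 1] on {0,…,16}.
Σ(ℓ_i−1) = 17−2 = 15; sign = (−1)^15 = -1.
Via Zolotarev, sign(π_{11}) = (11|17) = -1.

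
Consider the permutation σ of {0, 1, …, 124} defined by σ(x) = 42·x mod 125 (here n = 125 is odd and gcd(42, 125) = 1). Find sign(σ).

-1

Trace 43: π^k(43) = [43, 56, 102, 34, 53, 101, 117] for k=0..6.
Decompose π into cycles: lengths [100, 20, 4, 1] (4 cycles, including the fixed point 0).
Σ(ℓ_i−1) = 125−4 = 121; sign = (−1)^121 = -1.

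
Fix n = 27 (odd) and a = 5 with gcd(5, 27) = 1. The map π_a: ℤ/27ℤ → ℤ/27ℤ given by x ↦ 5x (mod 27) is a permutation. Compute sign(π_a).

-1

Trace 13: π^k(13) = [13, 11, 1, 5, 25, 17, 4] for k=0..6.
π_5 has 4 disjoint cycles with lengths [18, 6, 2, 1] on {0,…,26}.
With 4 cycles on 27 points, sign = (−1)^{27−4} = -1.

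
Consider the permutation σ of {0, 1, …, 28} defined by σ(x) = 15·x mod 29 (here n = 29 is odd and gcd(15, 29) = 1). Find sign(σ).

Start at x=19: 19 → 24 → 12 → 6 → 3 → 16 → 8 → … (one orbit).
2 cycles of lengths [28, 1].
29 − 2 = 27 transpositions; sign(π) = (−1)^27 = -1.
Check: (15/29) = -1 by Zolotarev.

-1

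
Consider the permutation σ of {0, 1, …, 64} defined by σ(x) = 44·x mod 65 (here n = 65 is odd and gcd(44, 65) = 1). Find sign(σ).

Start at x=51: 51 → 34 → 1 → 44 → 51 (one orbit).
Cycle lengths of π_44 on ℤ/65ℤ: [4, 4, 4, 4, 4, 4, 4, 4, 4, 4, 4, 4, 4, 4, 4, 2, 2, 1]; 18 cycles in total.
Σ(ℓ_i−1) = 65−18 = 47; sign = (−1)^47 = -1.

-1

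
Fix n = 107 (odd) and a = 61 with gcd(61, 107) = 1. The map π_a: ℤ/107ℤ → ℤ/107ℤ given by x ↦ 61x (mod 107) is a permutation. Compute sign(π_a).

+1

Trace 47: π^k(47) = [47, 85, 49, 100, 1, 61, 83] for k=0..6.
Cycle lengths of π_61 on ℤ/107ℤ: [53, 53, 1]; 3 cycles in total.
107 − 3 = 104 transpositions; sign(π) = (−1)^104 = +1.
(61|107)_J = +1 (Zolotarev's lemma cross-check).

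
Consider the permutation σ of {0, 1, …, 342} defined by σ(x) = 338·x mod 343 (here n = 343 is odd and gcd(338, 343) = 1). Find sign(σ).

+1

Trace 281: π^k(281) = [281, 310, 165, 204, 9, 298, 225] for k=0..6.
Cycle type of π: 147×2 + 21×2 + 3×2 + 1; total 7 cycles.
7 cycles on 343: each ℓ→(−1)^(ℓ−1), product (−1)^336 = +1.
The Jacobi symbol (338|343) = +1 (Zolotarev) agrees.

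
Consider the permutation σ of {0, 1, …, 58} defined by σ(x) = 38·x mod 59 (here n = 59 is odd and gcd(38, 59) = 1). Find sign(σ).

-1

Orbit of 35 under x↦38x: [35, 32, 36, 11, 5, 13, 22]… (length divides ord_59(38)).
The orbit structure of x ↦ 38x mod 59: 2 orbits of sizes [58, 1].
59 − 2 = 57 transpositions; sign(π) = (−1)^57 = -1.
The Jacobi symbol (38|59) = -1 (Zolotarev) agrees.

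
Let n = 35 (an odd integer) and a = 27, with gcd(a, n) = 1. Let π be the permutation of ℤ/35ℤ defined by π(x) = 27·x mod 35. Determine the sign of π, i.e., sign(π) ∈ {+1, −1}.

Trace 13: π^k(13) = [13, 1, 27, 29] for k=0..3.
The orbit structure of x ↦ 27x mod 35: 11 orbits of sizes [4, 4, 4, 4, 4, 4, 4, 2, 2, 2, 1].
n − c = 35 − 11 = 24; sign = (−1)^24 = +1.
Via Zolotarev, sign(π_{27}) = (27|35) = +1.

+1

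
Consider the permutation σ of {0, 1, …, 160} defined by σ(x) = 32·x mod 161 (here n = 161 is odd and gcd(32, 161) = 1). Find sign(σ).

Trace 1: π^k(1) = [1, 32, 58, 85, 144, 100, 141] for k=0..6.
Cycle lengths of π_32 on ℤ/161ℤ: [33, 33, 33, 33, 11, 11, 3, 3, 1]; 9 cycles in total.
161 − 9 = 152 transpositions; sign(π) = (−1)^152 = +1.
Via Zolotarev, sign(π_{32}) = (32|161) = +1.

+1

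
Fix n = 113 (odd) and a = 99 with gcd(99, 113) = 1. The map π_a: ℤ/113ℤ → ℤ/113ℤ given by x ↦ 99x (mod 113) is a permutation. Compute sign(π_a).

+1

Trace 28: π^k(28) = [28, 60, 64, 8, 1, 99, 83] for k=0..6.
The orbit structure of x ↦ 99x mod 113: 5 orbits of sizes [28, 28, 28, 28, 1].
With 5 cycles on 113 points, sign = (−1)^{113−5} = +1.
(99|113)_J = +1 (Zolotarev's lemma cross-check).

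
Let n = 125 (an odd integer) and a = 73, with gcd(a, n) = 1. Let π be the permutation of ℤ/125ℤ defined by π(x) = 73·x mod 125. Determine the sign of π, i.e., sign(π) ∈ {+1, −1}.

Orbit of 123 under x↦73x: [123, 104, 92, 91, 18, 64, 47]… (length divides ord_125(73)).
The orbit structure of x ↦ 73x mod 125: 4 orbits of sizes [100, 20, 4, 1].
With 4 cycles on 125 points, sign = (−1)^{125−4} = -1.
The Jacobi symbol (73|125) = -1 (Zolotarev) agrees.

-1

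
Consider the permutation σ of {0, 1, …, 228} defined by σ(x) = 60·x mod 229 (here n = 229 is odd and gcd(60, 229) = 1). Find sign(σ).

Start at x=17: 17 → 104 → 57 → 214 → 16 → 44 → 121 → … (one orbit).
13 cycles of lengths [19, 19, 19, 19, 19, 19, 19, 19, 19, 19, 19, 19, 1].
Σ(ℓ_i−1) = 229−13 = 216; sign = (−1)^216 = +1.

+1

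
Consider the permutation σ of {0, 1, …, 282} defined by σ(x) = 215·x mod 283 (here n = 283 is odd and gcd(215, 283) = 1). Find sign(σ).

+1

Trace 24: π^k(24) = [24, 66, 40, 110, 161, 89, 174] for k=0..6.
π_215 has 3 disjoint cycles with lengths [141, 141, 1] on {0,…,282}.
sign(π) = (−1)^{n − #cycles} = (−1)^{283−3} = (−1)^280 = +1.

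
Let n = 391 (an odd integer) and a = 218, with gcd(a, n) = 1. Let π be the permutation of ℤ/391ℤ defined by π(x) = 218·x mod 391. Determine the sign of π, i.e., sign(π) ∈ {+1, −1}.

+1

Start at x=122: 122 → 8 → 180 → 140 → 22 → 104 → 385 → … (one orbit).
5 cycles of lengths [176, 176, 22, 16, 1].
n − c = 391 − 5 = 386; sign = (−1)^386 = +1.
(218|391)_J = +1 (Zolotarev's lemma cross-check).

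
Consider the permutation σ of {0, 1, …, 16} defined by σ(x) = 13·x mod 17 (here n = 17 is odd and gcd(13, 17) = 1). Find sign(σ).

Start at x=4: 4 → 1 → 13 → 16 → 4 (one orbit).
5 cycles of lengths [4, 4, 4, 4, 1].
5 cycles on 17: each ℓ→(−1)^(ℓ−1), product (−1)^12 = +1.

+1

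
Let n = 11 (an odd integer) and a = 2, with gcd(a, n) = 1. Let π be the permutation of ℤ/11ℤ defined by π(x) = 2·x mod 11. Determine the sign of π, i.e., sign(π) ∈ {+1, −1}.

-1

Trace 3: π^k(3) = [3, 6, 1, 2, 4, 8, 5] for k=0..6.
2 cycles of lengths [10, 1].
n − c = 11 − 2 = 9; sign = (−1)^9 = -1.
The Jacobi symbol (2|11) = -1 (Zolotarev) agrees.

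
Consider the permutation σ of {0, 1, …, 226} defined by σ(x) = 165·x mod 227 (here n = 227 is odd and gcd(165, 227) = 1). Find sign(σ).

Trace 67: π^k(67) = [67, 159, 130, 112, 93, 136, 194] for k=0..6.
Cycle lengths of π_165 on ℤ/227ℤ: [226, 1]; 2 cycles in total.
With 2 cycles on 227 points, sign = (−1)^{227−2} = -1.

-1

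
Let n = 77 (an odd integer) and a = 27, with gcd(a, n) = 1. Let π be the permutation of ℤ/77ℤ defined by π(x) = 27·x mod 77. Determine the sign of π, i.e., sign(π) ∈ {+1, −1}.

Start at x=36: 36 → 48 → 64 → 34 → 71 → 69 → 15 → … (one orbit).
Cycle type of π: 10×6 + 5×2 + 2×3 + 1; total 12 cycles.
Σ(ℓ_i−1) = 77−12 = 65; sign = (−1)^65 = -1.

-1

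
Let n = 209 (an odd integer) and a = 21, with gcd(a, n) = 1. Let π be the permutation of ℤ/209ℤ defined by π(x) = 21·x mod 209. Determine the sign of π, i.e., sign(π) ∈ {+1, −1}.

+1

Orbit of 23 under x↦21x: [23, 65, 111, 32, 45, 109, 199]… (length divides ord_209(21)).
π_21 has 17 disjoint cycles with lengths [18, 18, 18, 18, 18, 18, 18, 18, 18, 18, 18, 2, 2, 2, 2, 2, 1] on {0,…,208}.
209 − 17 = 192 transpositions; sign(π) = (−1)^192 = +1.
Check: (21/209) = +1 by Zolotarev.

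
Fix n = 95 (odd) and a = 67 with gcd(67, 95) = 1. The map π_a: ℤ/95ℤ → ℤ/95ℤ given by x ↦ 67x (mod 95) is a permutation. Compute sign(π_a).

Orbit of 22 under x↦67x: [22, 49, 53, 36, 37, 9, 33]… (length divides ord_95(67)).
π_67 has 5 disjoint cycles with lengths [36, 36, 18, 4, 1] on {0,…,94}.
5 cycles on 95: each ℓ→(−1)^(ℓ−1), product (−1)^90 = +1.
The Jacobi symbol (67|95) = +1 (Zolotarev) agrees.

+1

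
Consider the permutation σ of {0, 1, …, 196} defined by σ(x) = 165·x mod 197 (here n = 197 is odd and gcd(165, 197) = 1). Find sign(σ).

Orbit of 83 under x↦165x: [83, 102, 85, 38, 163, 103, 53]… (length divides ord_197(165)).
Cycle lengths of π_165 on ℤ/197ℤ: [196, 1]; 2 cycles in total.
Σ(ℓ_i−1) = 197−2 = 195; sign = (−1)^195 = -1.
Via Zolotarev, sign(π_{165}) = (165|197) = -1.

-1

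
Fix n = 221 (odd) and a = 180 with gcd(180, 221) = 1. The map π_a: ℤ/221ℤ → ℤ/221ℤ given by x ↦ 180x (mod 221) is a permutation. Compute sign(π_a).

Trace 43: π^k(43) = [43, 5, 16, 7, 155, 54, 217] for k=0..6.
Decompose π into cycles: lengths [48, 48, 48, 48, 16, 12, 1] (7 cycles, including the fixed point 0).
Σ(ℓ_i−1) = 221−7 = 214; sign = (−1)^214 = +1.
The Jacobi symbol (180|221) = +1 (Zolotarev) agrees.

+1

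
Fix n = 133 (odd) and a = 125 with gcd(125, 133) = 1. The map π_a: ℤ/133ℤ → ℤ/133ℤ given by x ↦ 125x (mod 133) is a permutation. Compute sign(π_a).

Start at x=20: 20 → 106 → 83 → 1 → 125 → 64 → 20 (one orbit).
Decompose π into cycles: lengths [6, 6, 6, 6, 6, 6, 6, 6, 6, 6, 6, 6, 6, 6, 6, 6, 6, 6, 3, 3, 3, 3, 3, 3, 2, 2, 2, 1] (28 cycles, including the fixed point 0).
28 cycles on 133: each ℓ→(−1)^(ℓ−1), product (−1)^105 = -1.
(125|133)_J = -1 (Zolotarev's lemma cross-check).

-1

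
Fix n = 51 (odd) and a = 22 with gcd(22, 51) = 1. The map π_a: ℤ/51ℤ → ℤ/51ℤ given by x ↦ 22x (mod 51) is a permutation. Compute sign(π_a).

-1

Start at x=46: 46 → 43 → 28 → 4 → 37 → 49 → 7 → … (one orbit).
π_22 has 6 disjoint cycles with lengths [16, 16, 16, 1, 1, 1] on {0,…,50}.
Σ(ℓ_i−1) = 51−6 = 45; sign = (−1)^45 = -1.
The Jacobi symbol (22|51) = -1 (Zolotarev) agrees.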